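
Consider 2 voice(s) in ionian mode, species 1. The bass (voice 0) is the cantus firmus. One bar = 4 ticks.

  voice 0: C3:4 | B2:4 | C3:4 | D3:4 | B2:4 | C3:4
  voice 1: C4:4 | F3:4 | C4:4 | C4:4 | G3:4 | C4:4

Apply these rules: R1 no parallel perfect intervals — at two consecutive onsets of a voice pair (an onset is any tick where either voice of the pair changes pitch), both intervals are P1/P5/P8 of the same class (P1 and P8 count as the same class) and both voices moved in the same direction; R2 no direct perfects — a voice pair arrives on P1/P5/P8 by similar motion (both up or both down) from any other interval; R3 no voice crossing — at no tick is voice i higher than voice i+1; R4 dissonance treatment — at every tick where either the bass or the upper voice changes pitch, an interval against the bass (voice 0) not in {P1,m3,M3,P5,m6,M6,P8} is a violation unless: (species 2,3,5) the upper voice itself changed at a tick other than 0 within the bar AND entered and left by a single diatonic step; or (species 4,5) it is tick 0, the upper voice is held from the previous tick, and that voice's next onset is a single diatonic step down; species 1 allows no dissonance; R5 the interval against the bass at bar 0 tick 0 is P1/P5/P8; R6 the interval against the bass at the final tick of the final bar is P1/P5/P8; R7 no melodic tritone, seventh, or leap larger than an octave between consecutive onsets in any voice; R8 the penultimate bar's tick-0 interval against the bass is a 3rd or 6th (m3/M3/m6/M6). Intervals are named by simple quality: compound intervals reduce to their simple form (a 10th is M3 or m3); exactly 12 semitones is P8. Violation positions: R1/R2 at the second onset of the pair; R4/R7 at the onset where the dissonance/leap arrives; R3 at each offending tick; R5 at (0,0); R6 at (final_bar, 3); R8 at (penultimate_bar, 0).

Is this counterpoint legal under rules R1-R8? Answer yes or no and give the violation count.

bar 0: v0=C3 v1=C4 (P8)
bar 1: v0=B2 v1=F3 (TT)
bar 2: v0=C3 v1=C4 (P8)
bar 3: v0=D3 v1=C4 (m7)
bar 4: v0=B2 v1=G3 (m6)
bar 5: v0=C3 v1=C4 (P8)
  R4 @ bar1.0: B2/F3 TT untreated
  R2 @ bar2.0: B2/F3 TT -> C3/C4 P8 similar
  R4 @ bar3.0: D3/C4 m7 untreated
  R2 @ bar5.0: B2/G3 m6 -> C3/C4 P8 similar

No (4 violations)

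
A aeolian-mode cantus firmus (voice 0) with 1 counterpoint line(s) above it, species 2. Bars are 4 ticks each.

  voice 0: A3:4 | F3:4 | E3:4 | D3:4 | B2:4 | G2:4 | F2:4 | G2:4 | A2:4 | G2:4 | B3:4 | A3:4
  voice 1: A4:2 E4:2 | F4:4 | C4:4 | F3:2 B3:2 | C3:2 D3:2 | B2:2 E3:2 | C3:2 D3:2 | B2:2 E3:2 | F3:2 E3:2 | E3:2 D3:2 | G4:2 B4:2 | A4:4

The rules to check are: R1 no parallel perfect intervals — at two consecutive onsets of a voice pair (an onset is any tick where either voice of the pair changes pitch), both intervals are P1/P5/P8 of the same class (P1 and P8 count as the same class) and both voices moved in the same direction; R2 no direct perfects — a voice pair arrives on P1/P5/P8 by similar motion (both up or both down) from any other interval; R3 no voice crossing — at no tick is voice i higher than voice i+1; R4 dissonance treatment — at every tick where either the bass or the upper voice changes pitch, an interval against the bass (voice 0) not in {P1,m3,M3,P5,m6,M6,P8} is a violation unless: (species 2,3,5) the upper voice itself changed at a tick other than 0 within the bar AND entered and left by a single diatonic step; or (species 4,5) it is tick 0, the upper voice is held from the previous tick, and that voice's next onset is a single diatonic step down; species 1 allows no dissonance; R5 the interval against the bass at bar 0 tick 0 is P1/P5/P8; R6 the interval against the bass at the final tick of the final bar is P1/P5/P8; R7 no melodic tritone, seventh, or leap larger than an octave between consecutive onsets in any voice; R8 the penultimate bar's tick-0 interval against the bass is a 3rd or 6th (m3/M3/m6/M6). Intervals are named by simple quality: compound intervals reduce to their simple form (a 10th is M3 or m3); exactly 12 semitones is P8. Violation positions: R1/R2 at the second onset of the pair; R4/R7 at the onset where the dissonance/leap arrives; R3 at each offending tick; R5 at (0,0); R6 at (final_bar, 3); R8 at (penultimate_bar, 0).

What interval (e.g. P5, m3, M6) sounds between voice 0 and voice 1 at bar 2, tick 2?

voice 0=E3 voice 1=C4 -> m6

m6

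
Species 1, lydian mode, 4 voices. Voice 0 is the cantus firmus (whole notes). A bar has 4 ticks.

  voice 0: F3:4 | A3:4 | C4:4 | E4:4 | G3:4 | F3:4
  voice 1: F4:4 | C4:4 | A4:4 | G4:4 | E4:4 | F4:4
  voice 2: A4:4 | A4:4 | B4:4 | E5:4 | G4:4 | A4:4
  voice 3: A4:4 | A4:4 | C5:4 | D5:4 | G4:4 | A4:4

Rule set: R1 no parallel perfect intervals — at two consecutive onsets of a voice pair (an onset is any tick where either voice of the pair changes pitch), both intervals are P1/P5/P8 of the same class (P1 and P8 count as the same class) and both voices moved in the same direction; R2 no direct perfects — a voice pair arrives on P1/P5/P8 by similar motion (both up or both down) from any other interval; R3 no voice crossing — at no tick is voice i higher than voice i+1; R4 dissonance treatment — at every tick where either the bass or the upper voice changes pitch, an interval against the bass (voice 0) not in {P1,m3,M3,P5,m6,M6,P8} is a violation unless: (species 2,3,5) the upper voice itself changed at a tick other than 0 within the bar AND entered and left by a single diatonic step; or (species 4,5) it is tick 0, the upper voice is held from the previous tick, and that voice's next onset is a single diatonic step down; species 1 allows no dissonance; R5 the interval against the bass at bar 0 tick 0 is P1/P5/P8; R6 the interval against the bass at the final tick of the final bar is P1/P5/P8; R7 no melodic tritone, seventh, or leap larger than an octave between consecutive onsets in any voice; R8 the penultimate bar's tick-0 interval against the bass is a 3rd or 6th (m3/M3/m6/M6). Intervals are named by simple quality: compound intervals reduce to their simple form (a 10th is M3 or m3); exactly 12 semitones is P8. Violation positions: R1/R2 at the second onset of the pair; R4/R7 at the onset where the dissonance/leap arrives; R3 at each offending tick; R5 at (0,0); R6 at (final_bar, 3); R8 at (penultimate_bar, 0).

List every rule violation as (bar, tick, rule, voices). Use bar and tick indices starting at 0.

(0, 0, R5, (0, 2))
(0, 0, R5, (0, 3))
(2, 0, R1, (0, 3))
(2, 0, R4, (0, 2))
(3, 0, R2, (0, 2))
(3, 0, R3, (2, 3))
(3, 0, R4, (0, 3))
(3, 1, R3, (2, 3))
(3, 2, R3, (2, 3))
(3, 3, R3, (2, 3))
(4, 0, R1, (0, 2))
(4, 0, R2, (0, 3))
(4, 0, R2, (2, 3))
(4, 0, R8, (0, 2))
(4, 0, R8, (0, 3))
(5, 0, R1, (2, 3))
(5, 3, R6, (0, 2))
(5, 3, R6, (0, 3))

bar 0: v0=F3 v1=F4 v2=A4 v3=A4 downbeat M3
bar 1: v0=A3 v1=C4 v2=A4 v3=A4 downbeat P8
bar 2: v0=C4 v1=A4 v2=B4 v3=C5 downbeat P8
bar 3: v0=E4 v1=G4 v2=E5 v3=D5 downbeat m7
bar 4: v0=G3 v1=E4 v2=G4 v3=G4 downbeat P8
bar 5: v0=F3 v1=F4 v2=A4 v3=A4 downbeat M3
  -> R5 @ bar 0 tick 0 v(0, 2): opens on M3
  -> R5 @ bar 0 tick 0 v(0, 3): opens on M3
  -> R1 @ bar 2 tick 0 v(0, 3): A3/A4 P8 -> C4/C5 P8 similar
  -> R4 @ bar 2 tick 0 v(0, 2): C4/B4 M7 untreated
  -> R2 @ bar 3 tick 0 v(0, 2): C4/B4 M7 -> E4/E5 P8 similar
  -> R3 @ bar 3 tick 0 v(2, 3): E5 above D5
  -> R4 @ bar 3 tick 0 v(0, 3): E4/D5 m7 untreated
  -> R3 @ bar 3 tick 1 v(2, 3): E5 above D5
  -> R3 @ bar 3 tick 2 v(2, 3): E5 above D5
  -> R3 @ bar 3 tick 3 v(2, 3): E5 above D5
  -> R1 @ bar 4 tick 0 v(0, 2): E4/E5 P8 -> G3/G4 P8 similar
  -> R2 @ bar 4 tick 0 v(0, 3): E4/D5 m7 -> G3/G4 P8 similar
  -> R2 @ bar 4 tick 0 v(2, 3): E5/D5 M2 -> G4/G4 P1 similar
  -> R8 @ bar 4 tick 0 v(0, 2): penult P8 not 3rd/6th
  -> R8 @ bar 4 tick 0 v(0, 3): penult P8 not 3rd/6th
  -> R1 @ bar 5 tick 0 v(2, 3): G4/G4 P1 -> A4/A4 P1 similar
  -> R6 @ bar 5 tick 3 v(0, 2): closes on M3
  -> R6 @ bar 5 tick 3 v(0, 3): closes on M3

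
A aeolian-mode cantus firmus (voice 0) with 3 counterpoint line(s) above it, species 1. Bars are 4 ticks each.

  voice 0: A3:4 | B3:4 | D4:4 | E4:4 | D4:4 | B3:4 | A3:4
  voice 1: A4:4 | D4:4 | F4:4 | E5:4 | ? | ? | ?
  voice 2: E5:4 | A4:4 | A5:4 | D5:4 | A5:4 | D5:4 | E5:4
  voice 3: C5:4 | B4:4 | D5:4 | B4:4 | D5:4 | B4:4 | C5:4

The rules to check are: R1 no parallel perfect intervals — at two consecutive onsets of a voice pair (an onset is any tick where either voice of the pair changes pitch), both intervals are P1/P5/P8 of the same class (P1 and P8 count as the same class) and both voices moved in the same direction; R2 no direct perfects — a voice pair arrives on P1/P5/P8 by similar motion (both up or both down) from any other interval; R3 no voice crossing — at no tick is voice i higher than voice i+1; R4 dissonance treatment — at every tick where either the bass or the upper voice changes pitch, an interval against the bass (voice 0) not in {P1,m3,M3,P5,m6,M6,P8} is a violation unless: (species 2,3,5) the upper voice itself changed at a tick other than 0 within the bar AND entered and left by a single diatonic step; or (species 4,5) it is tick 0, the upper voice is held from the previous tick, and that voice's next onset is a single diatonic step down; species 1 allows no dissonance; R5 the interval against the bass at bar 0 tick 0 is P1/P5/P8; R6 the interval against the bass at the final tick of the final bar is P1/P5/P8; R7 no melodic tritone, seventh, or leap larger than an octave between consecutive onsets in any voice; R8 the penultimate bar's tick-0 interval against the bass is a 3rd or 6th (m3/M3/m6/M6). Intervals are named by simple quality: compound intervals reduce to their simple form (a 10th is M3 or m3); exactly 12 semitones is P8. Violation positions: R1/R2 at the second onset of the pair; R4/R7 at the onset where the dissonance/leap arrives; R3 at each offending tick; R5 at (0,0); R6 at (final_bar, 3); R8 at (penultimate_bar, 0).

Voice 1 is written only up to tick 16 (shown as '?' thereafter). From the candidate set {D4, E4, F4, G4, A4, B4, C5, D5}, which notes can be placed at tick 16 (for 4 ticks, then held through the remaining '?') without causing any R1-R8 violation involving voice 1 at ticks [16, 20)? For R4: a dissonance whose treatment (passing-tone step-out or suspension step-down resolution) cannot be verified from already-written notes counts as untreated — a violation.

{B4}

D4: violates R1,R7
E4: violates R4
F4: violates R7
G4: violates R4
A4: violates R2
B4: legal
C5: violates R4
D5: violates R1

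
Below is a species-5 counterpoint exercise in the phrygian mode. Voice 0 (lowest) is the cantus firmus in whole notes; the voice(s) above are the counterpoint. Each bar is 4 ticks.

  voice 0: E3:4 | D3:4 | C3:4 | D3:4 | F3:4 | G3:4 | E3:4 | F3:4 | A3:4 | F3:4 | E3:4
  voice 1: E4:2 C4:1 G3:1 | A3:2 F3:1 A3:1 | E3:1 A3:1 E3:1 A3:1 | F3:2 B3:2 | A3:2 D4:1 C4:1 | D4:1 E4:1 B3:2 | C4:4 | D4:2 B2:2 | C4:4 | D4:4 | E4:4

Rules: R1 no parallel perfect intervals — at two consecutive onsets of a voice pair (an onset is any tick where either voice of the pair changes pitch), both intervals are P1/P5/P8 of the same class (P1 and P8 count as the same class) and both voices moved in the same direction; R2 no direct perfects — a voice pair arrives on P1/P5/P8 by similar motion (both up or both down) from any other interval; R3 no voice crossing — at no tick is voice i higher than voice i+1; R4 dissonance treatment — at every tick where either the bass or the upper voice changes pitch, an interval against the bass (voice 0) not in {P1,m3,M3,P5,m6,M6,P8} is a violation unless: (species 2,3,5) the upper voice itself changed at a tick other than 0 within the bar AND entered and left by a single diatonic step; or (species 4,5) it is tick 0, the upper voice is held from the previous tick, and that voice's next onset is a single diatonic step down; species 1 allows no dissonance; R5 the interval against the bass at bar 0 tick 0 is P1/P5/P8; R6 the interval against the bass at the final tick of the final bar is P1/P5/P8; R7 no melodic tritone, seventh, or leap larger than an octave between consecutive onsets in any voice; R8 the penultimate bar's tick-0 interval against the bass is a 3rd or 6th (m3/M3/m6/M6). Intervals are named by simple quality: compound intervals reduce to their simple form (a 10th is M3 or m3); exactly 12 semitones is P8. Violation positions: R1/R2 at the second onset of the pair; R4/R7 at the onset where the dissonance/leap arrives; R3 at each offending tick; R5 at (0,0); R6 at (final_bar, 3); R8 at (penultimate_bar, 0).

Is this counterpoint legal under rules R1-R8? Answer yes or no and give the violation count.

No (7 violations)

bar 0: v0=E3 v1=E4 (P8)
bar 1: v0=D3 v1=A3 (P5)
bar 2: v0=C3 v1=E3 (M3)
bar 3: v0=D3 v1=F3 (m3)
bar 4: v0=F3 v1=A3 (M3)
bar 5: v0=G3 v1=D4 (P5)
bar 6: v0=E3 v1=C4 (m6)
bar 7: v0=F3 v1=D4 (M6)
bar 8: v0=A3 v1=C4 (m3)
bar 9: v0=F3 v1=D4 (M6)
bar 10: v0=E3 v1=E4 (P8)
  R7 @ bar3.2: F3->B3 leap 6st
  R1 @ bar5.0: F3/C4 P5 -> G3/D4 P5 similar
  R3 @ bar7.2: F3 above B2
  R4 @ bar7.2: F3/B2 TT untreated
  R7 @ bar7.2: D4->B2 leap 15st
  R3 @ bar7.3: F3 above B2
  R7 @ bar8.0: B2->C4 leap 13st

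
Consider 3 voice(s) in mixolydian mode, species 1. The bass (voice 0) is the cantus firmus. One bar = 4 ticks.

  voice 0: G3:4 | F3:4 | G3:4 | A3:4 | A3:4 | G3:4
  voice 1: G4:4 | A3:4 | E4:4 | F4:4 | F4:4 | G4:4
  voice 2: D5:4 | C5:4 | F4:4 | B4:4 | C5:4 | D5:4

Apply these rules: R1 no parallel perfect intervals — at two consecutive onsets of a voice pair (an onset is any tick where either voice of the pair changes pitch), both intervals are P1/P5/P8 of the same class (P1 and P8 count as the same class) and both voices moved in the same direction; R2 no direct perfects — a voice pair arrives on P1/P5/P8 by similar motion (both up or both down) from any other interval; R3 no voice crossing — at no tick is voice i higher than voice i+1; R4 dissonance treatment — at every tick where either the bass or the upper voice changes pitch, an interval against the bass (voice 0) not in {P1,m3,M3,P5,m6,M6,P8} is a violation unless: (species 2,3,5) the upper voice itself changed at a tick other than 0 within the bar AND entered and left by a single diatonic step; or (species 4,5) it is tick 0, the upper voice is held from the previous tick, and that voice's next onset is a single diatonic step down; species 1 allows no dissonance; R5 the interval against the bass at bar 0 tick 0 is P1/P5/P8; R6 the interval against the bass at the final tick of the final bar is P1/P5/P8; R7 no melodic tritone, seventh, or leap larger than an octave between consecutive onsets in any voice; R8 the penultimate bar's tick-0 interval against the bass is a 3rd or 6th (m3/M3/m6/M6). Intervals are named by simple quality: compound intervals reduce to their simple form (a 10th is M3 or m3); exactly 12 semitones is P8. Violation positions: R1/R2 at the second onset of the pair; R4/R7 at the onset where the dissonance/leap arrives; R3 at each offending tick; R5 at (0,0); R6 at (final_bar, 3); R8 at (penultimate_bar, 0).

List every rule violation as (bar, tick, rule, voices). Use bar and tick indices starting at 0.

(1, 0, R1, (0, 2))
(1, 0, R7, (1,))
(2, 0, R4, (0, 2))
(3, 0, R4, (0, 2))
(3, 0, R7, (2,))
(5, 0, R1, (1, 2))

bar 0: v0=G3 v1=G4 v2=D5 downbeat P5
bar 1: v0=F3 v1=A3 v2=C5 downbeat P5
bar 2: v0=G3 v1=E4 v2=F4 downbeat m7
bar 3: v0=A3 v1=F4 v2=B4 downbeat M2
bar 4: v0=A3 v1=F4 v2=C5 downbeat m3
bar 5: v0=G3 v1=G4 v2=D5 downbeat P5
  -> R1 @ bar 1 tick 0 v(0, 2): G3/D5 P5 -> F3/C5 P5 similar
  -> R7 @ bar 1 tick 0 v(1,): G4->A3 leap 10st
  -> R4 @ bar 2 tick 0 v(0, 2): G3/F4 m7 untreated
  -> R4 @ bar 3 tick 0 v(0, 2): A3/B4 M2 untreated
  -> R7 @ bar 3 tick 0 v(2,): F4->B4 leap 6st
  -> R1 @ bar 5 tick 0 v(1, 2): F4/C5 P5 -> G4/D5 P5 similar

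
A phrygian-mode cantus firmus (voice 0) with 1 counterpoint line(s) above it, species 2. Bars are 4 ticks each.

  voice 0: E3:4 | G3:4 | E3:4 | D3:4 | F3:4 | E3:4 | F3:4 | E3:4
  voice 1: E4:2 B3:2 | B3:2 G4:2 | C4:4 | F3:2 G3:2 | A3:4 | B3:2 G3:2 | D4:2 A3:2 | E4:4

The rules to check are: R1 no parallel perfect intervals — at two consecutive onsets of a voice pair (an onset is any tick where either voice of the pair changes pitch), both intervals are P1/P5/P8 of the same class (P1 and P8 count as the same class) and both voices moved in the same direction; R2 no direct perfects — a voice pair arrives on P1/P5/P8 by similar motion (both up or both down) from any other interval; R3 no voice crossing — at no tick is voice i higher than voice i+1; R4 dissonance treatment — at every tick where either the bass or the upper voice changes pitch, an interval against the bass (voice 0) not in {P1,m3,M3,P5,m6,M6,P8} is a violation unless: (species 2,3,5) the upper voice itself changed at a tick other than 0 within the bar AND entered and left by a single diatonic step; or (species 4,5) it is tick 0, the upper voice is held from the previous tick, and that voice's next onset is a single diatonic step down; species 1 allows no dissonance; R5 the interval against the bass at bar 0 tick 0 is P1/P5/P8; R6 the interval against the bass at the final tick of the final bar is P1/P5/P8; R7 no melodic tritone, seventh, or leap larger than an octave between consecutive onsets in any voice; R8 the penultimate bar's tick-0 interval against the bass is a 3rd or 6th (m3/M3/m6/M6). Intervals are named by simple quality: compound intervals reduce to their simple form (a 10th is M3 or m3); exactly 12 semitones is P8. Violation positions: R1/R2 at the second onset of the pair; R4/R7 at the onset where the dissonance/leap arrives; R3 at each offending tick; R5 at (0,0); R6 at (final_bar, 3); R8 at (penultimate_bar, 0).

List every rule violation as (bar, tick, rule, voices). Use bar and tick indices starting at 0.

bar 0: v0=E3 v1=E4 downbeat P8
bar 1: v0=G3 v1=B3 downbeat M3
bar 2: v0=E3 v1=C4 downbeat m6
bar 3: v0=D3 v1=F3 downbeat m3
bar 4: v0=F3 v1=A3 downbeat M3
bar 5: v0=E3 v1=B3 downbeat P5
bar 6: v0=F3 v1=D4 downbeat M6
bar 7: v0=E3 v1=E4 downbeat P8

No violations across 8 bars (E3..E3 vs E4..E4).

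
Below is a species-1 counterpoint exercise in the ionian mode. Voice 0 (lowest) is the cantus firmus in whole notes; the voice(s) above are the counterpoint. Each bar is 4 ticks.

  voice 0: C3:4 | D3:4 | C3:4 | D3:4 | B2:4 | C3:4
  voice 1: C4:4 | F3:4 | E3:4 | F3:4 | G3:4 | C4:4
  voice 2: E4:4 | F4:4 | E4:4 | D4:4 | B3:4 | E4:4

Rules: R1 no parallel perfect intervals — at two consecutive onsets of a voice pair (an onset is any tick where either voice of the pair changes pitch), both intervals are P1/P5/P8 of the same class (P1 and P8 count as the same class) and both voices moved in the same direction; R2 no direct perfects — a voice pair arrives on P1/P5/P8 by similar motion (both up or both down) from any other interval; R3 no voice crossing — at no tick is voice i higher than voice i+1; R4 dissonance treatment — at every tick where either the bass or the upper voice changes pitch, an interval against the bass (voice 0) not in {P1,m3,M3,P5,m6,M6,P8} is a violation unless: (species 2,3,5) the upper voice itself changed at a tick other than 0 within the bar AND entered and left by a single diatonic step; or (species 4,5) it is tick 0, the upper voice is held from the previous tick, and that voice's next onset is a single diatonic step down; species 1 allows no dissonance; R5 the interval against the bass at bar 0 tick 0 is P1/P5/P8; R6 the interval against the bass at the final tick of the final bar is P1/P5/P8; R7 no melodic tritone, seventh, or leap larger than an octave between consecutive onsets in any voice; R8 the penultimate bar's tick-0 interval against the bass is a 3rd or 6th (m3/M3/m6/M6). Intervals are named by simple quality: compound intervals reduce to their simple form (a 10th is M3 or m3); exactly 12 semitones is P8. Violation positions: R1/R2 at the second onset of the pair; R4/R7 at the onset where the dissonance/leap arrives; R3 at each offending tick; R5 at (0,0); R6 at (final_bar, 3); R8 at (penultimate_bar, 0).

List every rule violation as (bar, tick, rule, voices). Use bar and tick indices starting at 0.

bar 0: v0=C3 v1=C4 v2=E4 downbeat M3
bar 1: v0=D3 v1=F3 v2=F4 downbeat m3
bar 2: v0=C3 v1=E3 v2=E4 downbeat M3
bar 3: v0=D3 v1=F3 v2=D4 downbeat P8
bar 4: v0=B2 v1=G3 v2=B3 downbeat P8
bar 5: v0=C3 v1=C4 v2=E4 downbeat M3
  -> R5 @ bar 0 tick 0 v(0, 2): opens on M3
  -> R1 @ bar 2 tick 0 v(1, 2): F3/F4 P8 -> E3/E4 P8 similar
  -> R1 @ bar 4 tick 0 v(0, 2): D3/D4 P8 -> B2/B3 P8 similar
  -> R8 @ bar 4 tick 0 v(0, 2): penult P8 not 3rd/6th
  -> R2 @ bar 5 tick 0 v(0, 1): B2/G3 m6 -> C3/C4 P8 similar
  -> R6 @ bar 5 tick 3 v(0, 2): closes on M3

(0, 0, R5, (0, 2))
(2, 0, R1, (1, 2))
(4, 0, R1, (0, 2))
(4, 0, R8, (0, 2))
(5, 0, R2, (0, 1))
(5, 3, R6, (0, 2))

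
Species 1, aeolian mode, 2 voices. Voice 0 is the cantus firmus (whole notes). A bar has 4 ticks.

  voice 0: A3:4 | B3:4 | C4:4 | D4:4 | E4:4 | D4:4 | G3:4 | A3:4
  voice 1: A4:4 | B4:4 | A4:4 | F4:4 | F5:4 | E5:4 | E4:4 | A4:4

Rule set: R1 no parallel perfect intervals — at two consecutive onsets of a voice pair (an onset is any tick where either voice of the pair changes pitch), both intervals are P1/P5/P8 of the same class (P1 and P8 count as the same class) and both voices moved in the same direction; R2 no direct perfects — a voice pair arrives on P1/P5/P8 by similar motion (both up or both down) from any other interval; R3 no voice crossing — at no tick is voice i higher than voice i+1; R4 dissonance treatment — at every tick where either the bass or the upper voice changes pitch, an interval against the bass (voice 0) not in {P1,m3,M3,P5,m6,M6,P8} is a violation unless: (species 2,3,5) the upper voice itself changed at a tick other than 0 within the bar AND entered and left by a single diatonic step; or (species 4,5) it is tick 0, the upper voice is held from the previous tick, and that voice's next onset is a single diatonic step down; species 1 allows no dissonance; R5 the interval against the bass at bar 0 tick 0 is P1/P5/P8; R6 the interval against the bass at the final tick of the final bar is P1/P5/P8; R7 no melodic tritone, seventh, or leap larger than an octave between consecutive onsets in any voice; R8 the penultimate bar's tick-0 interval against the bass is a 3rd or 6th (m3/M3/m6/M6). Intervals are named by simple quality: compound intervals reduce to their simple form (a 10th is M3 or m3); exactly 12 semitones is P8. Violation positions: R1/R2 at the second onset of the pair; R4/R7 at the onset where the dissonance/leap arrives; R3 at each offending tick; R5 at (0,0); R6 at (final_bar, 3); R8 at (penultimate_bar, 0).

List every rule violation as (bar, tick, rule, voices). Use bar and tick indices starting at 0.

bar 0: v0=A3 v1=A4 downbeat P8
bar 1: v0=B3 v1=B4 downbeat P8
bar 2: v0=C4 v1=A4 downbeat M6
bar 3: v0=D4 v1=F4 downbeat m3
bar 4: v0=E4 v1=F5 downbeat m2
bar 5: v0=D4 v1=E5 downbeat M2
bar 6: v0=G3 v1=E4 downbeat M6
bar 7: v0=A3 v1=A4 downbeat P8
  -> R1 @ bar 1 tick 0 v(0, 1): A3/A4 P8 -> B3/B4 P8 similar
  -> R4 @ bar 4 tick 0 v(0, 1): E4/F5 m2 untreated
  -> R4 @ bar 5 tick 0 v(0, 1): D4/E5 M2 untreated
  -> R2 @ bar 7 tick 0 v(0, 1): G3/E4 M6 -> A3/A4 P8 similar

(1, 0, R1, (0, 1))
(4, 0, R4, (0, 1))
(5, 0, R4, (0, 1))
(7, 0, R2, (0, 1))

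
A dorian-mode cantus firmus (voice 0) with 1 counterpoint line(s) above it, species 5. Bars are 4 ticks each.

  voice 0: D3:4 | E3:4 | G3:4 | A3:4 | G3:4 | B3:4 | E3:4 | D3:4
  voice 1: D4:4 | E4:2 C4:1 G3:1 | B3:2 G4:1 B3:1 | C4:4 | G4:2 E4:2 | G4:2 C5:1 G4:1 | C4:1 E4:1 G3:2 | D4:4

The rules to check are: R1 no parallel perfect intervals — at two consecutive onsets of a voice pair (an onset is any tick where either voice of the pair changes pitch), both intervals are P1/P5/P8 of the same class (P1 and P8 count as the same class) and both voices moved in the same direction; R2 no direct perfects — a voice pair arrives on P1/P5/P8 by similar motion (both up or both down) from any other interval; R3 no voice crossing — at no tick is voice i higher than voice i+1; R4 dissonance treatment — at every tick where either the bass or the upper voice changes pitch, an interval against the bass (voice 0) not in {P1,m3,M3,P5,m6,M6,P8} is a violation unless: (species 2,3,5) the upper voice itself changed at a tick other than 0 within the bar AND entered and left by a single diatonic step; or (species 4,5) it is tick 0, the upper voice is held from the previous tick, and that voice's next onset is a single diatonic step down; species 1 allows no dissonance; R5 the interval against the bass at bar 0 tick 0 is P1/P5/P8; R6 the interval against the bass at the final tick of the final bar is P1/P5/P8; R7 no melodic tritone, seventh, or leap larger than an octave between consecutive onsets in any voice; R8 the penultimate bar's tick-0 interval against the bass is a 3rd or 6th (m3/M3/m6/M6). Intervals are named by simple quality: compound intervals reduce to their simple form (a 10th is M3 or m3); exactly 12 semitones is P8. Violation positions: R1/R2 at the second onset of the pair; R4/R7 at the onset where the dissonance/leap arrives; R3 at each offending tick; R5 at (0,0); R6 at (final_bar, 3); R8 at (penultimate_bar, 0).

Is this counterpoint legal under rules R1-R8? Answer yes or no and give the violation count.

No (2 violations)

bar 0: v0=D3 v1=D4 (P8)
bar 1: v0=E3 v1=E4 (P8)
bar 2: v0=G3 v1=B3 (M3)
bar 3: v0=A3 v1=C4 (m3)
bar 4: v0=G3 v1=G4 (P8)
bar 5: v0=B3 v1=G4 (m6)
bar 6: v0=E3 v1=C4 (m6)
bar 7: v0=D3 v1=D4 (P8)
  R1 @ bar1.0: D3/D4 P8 -> E3/E4 P8 similar
  R4 @ bar5.2: B3/C5 m2 untreated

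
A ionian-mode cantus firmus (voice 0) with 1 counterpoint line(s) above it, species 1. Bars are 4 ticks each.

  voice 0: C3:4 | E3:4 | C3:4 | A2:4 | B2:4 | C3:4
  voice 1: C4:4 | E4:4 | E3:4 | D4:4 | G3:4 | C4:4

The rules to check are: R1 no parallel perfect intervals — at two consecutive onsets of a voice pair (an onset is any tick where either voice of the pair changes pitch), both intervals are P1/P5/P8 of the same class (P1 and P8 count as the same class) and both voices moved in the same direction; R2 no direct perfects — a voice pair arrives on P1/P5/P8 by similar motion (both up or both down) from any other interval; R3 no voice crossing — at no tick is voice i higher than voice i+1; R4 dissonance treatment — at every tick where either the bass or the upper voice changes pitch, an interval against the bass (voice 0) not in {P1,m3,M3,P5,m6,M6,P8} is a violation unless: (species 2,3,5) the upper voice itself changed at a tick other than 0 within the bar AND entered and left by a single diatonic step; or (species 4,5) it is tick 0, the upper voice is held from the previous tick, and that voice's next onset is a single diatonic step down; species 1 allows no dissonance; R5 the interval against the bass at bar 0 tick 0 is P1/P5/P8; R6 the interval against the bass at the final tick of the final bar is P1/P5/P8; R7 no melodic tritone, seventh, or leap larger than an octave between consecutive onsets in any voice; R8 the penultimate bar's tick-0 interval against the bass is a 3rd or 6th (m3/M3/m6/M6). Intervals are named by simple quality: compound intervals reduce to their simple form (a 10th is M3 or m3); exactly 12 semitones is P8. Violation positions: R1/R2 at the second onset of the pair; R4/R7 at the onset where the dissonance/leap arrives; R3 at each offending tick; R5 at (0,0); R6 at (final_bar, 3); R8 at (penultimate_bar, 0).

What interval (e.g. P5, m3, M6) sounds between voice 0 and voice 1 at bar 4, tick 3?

m6

voice 0=B2 voice 1=G3 -> m6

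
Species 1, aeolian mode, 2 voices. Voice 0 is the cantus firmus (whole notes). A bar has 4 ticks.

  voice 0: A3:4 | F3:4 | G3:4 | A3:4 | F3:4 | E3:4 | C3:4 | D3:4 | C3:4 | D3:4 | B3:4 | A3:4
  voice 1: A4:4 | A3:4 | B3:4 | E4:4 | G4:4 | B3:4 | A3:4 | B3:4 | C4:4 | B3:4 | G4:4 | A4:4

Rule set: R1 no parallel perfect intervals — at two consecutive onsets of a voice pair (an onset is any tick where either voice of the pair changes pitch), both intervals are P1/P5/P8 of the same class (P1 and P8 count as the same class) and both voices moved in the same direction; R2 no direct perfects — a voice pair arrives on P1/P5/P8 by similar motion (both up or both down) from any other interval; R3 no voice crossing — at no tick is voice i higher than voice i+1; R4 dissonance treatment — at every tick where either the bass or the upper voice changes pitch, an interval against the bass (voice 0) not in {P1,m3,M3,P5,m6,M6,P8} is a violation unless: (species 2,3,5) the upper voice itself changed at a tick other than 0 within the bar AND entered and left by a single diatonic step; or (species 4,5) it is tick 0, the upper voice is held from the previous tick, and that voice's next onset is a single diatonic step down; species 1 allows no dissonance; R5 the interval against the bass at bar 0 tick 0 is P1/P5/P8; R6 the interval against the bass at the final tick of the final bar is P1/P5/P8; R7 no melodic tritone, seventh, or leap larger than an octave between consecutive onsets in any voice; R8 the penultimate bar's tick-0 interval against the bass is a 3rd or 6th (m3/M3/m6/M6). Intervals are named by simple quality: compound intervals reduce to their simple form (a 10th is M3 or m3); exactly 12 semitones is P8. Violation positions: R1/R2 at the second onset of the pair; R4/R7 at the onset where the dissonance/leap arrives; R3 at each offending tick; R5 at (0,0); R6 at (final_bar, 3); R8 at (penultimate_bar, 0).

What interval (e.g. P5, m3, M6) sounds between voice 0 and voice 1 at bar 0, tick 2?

voice 0=A3 voice 1=A4 -> P8

P8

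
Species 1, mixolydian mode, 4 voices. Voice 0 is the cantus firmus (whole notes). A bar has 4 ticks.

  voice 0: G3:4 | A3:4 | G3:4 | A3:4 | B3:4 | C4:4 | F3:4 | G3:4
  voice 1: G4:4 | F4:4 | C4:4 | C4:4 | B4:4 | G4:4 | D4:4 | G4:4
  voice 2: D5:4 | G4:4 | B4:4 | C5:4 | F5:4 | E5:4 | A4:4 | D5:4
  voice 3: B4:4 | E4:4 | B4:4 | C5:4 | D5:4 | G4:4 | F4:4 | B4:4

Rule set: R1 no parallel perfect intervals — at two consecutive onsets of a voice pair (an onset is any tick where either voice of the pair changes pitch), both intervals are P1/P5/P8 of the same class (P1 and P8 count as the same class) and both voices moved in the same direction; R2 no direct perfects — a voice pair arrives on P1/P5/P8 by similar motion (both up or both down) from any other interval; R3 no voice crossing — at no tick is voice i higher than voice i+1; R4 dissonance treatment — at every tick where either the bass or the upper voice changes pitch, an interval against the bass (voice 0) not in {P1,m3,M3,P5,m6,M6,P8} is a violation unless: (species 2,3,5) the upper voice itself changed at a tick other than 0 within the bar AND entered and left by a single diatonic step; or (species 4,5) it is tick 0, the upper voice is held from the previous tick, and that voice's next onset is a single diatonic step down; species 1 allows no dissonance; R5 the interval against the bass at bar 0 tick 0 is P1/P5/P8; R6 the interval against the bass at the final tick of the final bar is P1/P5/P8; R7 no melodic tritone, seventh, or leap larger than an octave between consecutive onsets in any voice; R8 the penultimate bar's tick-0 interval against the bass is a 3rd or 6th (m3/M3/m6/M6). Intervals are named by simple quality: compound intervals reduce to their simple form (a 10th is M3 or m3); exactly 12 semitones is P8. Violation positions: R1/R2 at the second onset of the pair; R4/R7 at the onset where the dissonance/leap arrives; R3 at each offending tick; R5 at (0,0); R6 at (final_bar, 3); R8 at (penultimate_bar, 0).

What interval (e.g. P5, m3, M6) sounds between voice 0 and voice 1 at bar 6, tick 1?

voice 0=F3 voice 1=D4 -> M6

M6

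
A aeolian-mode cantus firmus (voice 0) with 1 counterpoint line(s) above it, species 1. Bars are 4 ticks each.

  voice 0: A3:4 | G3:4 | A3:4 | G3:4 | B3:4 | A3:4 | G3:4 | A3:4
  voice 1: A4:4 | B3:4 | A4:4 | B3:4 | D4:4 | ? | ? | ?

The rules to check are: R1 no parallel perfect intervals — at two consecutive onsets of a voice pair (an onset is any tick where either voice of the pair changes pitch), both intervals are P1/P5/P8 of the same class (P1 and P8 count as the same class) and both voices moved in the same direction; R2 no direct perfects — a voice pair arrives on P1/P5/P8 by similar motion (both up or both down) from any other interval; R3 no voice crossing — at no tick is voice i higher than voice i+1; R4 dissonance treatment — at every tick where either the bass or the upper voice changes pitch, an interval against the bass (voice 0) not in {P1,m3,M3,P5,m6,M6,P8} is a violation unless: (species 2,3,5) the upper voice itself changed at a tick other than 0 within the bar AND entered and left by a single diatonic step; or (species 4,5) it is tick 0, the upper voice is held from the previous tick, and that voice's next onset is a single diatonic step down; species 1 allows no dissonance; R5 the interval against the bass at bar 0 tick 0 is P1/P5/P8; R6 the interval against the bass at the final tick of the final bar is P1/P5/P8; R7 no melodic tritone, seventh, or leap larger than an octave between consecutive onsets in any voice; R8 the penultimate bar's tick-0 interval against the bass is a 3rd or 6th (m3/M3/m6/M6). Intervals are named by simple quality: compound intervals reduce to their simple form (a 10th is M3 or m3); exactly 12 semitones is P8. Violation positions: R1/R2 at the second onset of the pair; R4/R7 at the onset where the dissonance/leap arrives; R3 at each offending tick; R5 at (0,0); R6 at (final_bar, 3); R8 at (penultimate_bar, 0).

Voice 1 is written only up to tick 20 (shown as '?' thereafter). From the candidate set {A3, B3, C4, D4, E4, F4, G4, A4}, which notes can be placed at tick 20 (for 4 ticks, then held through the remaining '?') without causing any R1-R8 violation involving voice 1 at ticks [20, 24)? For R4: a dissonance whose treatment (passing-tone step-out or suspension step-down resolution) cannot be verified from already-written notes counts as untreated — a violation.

A3: violates R2
B3: violates R4
C4: legal
D4: violates R4
E4: legal
F4: legal
G4: violates R4
A4: legal

{A4, C4, E4, F4}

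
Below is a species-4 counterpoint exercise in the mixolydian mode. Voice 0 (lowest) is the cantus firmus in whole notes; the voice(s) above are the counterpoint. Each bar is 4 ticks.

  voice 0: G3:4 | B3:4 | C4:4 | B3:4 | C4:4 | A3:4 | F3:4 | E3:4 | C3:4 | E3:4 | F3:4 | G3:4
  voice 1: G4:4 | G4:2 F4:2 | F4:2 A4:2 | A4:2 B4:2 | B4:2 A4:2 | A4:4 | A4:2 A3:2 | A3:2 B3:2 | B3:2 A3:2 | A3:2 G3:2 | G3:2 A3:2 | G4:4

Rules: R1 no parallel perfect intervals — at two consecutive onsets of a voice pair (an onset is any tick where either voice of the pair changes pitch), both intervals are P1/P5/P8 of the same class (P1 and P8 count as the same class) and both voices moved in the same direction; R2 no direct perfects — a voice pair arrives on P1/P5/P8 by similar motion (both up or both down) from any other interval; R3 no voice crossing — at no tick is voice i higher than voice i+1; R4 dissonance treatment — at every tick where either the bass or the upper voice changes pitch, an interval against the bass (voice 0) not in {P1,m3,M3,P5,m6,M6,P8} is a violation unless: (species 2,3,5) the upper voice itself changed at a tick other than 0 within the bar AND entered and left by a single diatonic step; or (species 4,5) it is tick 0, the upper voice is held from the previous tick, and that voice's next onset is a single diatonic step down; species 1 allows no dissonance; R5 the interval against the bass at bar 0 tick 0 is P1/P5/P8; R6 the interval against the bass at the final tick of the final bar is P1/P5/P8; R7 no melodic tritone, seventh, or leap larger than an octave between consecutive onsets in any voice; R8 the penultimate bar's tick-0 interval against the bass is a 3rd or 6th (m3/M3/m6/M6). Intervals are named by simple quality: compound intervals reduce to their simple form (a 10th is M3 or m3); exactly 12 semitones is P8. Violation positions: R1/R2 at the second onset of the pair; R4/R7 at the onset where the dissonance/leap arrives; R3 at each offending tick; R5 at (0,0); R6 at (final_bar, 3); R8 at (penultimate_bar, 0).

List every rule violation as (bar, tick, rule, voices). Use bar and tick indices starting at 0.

(1, 2, R4, (0, 1))
(2, 0, R4, (0, 1))
(3, 0, R4, (0, 1))
(7, 0, R4, (0, 1))
(10, 0, R4, (0, 1))
(10, 0, R8, (0, 1))
(11, 0, R2, (0, 1))
(11, 0, R7, (1,))

bar 0: v0=G3 v1=G4 downbeat P8
bar 1: v0=B3 v1=G4 downbeat m6
bar 2: v0=C4 v1=F4 downbeat P4
bar 3: v0=B3 v1=A4 downbeat m7
bar 4: v0=C4 v1=B4 downbeat M7
bar 5: v0=A3 v1=A4 downbeat P8
bar 6: v0=F3 v1=A4 downbeat M3
bar 7: v0=E3 v1=A3 downbeat P4
bar 8: v0=C3 v1=B3 downbeat M7
bar 9: v0=E3 v1=A3 downbeat P4
bar 10: v0=F3 v1=G3 downbeat M2
bar 11: v0=G3 v1=G4 downbeat P8
  -> R4 @ bar 1 tick 2 v(0, 1): B3/F4 TT untreated
  -> R4 @ bar 2 tick 0 v(0, 1): C4/F4 P4 untreated
  -> R4 @ bar 3 tick 0 v(0, 1): B3/A4 m7 untreated
  -> R4 @ bar 7 tick 0 v(0, 1): E3/A3 P4 untreated
  -> R4 @ bar 10 tick 0 v(0, 1): F3/G3 M2 untreated
  -> R8 @ bar 10 tick 0 v(0, 1): penult M2 not 3rd/6th
  -> R2 @ bar 11 tick 0 v(0, 1): F3/A3 M3 -> G3/G4 P8 similar
  -> R7 @ bar 11 tick 0 v(1,): A3->G4 leap 10st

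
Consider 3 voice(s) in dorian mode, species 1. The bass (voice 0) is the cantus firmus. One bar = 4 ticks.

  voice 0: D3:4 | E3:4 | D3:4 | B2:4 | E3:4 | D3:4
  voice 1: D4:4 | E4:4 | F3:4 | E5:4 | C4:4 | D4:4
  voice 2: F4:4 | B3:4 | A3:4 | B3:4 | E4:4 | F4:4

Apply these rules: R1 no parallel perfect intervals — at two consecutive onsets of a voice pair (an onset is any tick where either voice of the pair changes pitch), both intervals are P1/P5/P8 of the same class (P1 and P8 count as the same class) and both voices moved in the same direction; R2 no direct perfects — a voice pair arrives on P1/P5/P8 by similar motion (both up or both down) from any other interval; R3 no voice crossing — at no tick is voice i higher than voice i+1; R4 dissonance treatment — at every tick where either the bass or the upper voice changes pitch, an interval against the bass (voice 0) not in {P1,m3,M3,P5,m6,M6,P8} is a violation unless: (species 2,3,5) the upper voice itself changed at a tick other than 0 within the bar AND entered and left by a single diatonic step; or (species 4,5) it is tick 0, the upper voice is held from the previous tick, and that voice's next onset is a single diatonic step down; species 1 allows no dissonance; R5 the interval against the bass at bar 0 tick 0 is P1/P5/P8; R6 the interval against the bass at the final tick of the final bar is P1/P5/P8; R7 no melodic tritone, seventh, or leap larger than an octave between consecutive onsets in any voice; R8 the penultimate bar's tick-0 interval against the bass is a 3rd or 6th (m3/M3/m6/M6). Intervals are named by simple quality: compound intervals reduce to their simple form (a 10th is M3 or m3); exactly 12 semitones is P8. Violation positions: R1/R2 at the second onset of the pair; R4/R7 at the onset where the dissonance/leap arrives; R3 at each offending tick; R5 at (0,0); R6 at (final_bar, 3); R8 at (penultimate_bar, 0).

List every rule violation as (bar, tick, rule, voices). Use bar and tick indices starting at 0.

bar 0: v0=D3 v1=D4 v2=F4 downbeat m3
bar 1: v0=E3 v1=E4 v2=B3 downbeat P5
bar 2: v0=D3 v1=F3 v2=A3 downbeat P5
bar 3: v0=B2 v1=E5 v2=B3 downbeat P8
bar 4: v0=E3 v1=C4 v2=E4 downbeat P8
bar 5: v0=D3 v1=D4 v2=F4 downbeat m3
  -> R5 @ bar 0 tick 0 v(0, 2): opens on m3
  -> R1 @ bar 1 tick 0 v(0, 1): D3/D4 P8 -> E3/E4 P8 similar
  -> R3 @ bar 1 tick 0 v(1, 2): E4 above B3
  -> R7 @ bar 1 tick 0 v(2,): F4->B3 leap 6st
  -> R3 @ bar 1 tick 1 v(1, 2): E4 above B3
  -> R3 @ bar 1 tick 2 v(1, 2): E4 above B3
  -> R3 @ bar 1 tick 3 v(1, 2): E4 above B3
  -> R1 @ bar 2 tick 0 v(0, 2): E3/B3 P5 -> D3/A3 P5 similar
  -> R7 @ bar 2 tick 0 v(1,): E4->F3 leap 11st
  -> R3 @ bar 3 tick 0 v(1, 2): E5 above B3
  -> R4 @ bar 3 tick 0 v(0, 1): B2/E5 P4 untreated
  -> R7 @ bar 3 tick 0 v(1,): F3->E5 leap 23st
  -> R3 @ bar 3 tick 1 v(1, 2): E5 above B3
  -> R3 @ bar 3 tick 2 v(1, 2): E5 above B3
  -> R3 @ bar 3 tick 3 v(1, 2): E5 above B3
  -> R1 @ bar 4 tick 0 v(0, 2): B2/B3 P8 -> E3/E4 P8 similar
  -> R7 @ bar 4 tick 0 v(1,): E5->C4 leap 16st
  -> R8 @ bar 4 tick 0 v(0, 2): penult P8 not 3rd/6th
  -> R6 @ bar 5 tick 3 v(0, 2): closes on m3

(0, 0, R5, (0, 2))
(1, 0, R1, (0, 1))
(1, 0, R3, (1, 2))
(1, 0, R7, (2,))
(1, 1, R3, (1, 2))
(1, 2, R3, (1, 2))
(1, 3, R3, (1, 2))
(2, 0, R1, (0, 2))
(2, 0, R7, (1,))
(3, 0, R3, (1, 2))
(3, 0, R4, (0, 1))
(3, 0, R7, (1,))
(3, 1, R3, (1, 2))
(3, 2, R3, (1, 2))
(3, 3, R3, (1, 2))
(4, 0, R1, (0, 2))
(4, 0, R7, (1,))
(4, 0, R8, (0, 2))
(5, 3, R6, (0, 2))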